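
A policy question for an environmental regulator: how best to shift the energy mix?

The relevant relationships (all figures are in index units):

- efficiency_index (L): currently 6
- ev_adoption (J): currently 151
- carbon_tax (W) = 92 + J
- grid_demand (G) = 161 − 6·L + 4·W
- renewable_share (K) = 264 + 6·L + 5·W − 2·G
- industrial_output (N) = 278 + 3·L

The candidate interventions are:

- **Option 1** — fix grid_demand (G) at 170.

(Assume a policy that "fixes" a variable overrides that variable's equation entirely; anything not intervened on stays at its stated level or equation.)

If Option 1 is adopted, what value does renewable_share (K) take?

Option 1 (G := 170):
  L = 6
  J = 151
  W = 92 + 151 = 243
  G = 170
  K = 264 + 6·6 + 5·243 − 2·170 = 1175

1175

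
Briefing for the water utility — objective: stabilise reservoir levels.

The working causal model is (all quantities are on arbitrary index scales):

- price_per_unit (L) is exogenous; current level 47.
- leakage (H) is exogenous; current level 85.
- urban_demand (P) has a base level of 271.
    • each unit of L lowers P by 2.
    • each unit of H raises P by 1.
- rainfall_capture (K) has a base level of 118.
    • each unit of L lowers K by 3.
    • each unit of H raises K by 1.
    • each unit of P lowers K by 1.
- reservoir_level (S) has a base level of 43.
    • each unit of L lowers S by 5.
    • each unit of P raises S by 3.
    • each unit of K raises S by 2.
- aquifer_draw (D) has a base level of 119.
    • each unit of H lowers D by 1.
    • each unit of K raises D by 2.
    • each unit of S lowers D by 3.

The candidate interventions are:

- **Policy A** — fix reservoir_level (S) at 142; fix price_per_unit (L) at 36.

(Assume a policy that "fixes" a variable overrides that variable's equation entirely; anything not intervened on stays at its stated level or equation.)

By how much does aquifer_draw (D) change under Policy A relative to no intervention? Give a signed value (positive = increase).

Baseline:
  L = 47
  H = 85
  P = 271 − 2·47 + 85 = 262
  K = 118 − 3·47 + 85 − 262 = -200
  S = 43 − 5·47 + 3·262 + 2·(-200) = 194
  D = 119 − 85 + 2·(-200) − 3·194 = -948
Policy A (S := 142, L := 36):
  L = 36
  H = 85
  P = 271 − 2·36 + 85 = 284
  K = 118 − 3·36 + 85 − 284 = -189
  S = 142
  D = 119 − 85 + 2·(-189) − 3·142 = -770
Change in D: -770 − (-948) = 178

178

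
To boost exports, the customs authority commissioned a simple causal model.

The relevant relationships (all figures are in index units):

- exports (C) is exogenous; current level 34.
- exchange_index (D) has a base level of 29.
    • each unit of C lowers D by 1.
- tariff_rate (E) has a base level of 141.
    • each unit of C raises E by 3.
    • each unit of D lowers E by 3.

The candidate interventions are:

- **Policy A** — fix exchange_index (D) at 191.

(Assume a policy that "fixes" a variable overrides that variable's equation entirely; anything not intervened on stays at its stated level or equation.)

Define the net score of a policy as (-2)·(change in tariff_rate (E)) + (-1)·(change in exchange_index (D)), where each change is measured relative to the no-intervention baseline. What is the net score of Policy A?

Baseline:
  C = 34
  D = 29 − 34 = -5
  E = 141 + 3·34 − 3·(-5) = 258
Policy A (D := 191):
  C = 34
  D = 191
  E = 141 + 3·34 − 3·191 = -330
ΔE = -330 − 258 = -588; ΔD = 191 − (-5) = 196
Score = (-2)·(-588) + (-1)·196 = 980

980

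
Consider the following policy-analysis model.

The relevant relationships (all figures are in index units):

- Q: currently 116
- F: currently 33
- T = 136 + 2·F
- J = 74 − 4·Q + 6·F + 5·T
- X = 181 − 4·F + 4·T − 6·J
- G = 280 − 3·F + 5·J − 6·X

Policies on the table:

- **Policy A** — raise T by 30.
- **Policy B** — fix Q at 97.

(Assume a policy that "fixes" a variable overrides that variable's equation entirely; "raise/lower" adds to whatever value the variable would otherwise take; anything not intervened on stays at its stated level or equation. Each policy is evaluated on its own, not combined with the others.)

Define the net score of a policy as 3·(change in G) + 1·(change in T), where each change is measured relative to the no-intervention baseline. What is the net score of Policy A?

16320

Baseline:
  Q = 116
  F = 33
  T = 136 + 2·33 = 202
  J = 74 − 4·116 + 6·33 + 5·202 = 818
  X = 181 − 4·33 + 4·202 − 6·818 = -4051
  G = 280 − 3·33 + 5·818 − 6·(-4051) = 28577
Policy A (T + 30):
  Q = 116
  F = 33
  T = 136 + 2·33 (+30 from intervention) = 232
  J = 74 − 4·116 + 6·33 + 5·232 = 968
  X = 181 − 4·33 + 4·232 − 6·968 = -4831
  G = 280 − 3·33 + 5·968 − 6·(-4831) = 34007
ΔG = 34007 − 28577 = 5430; ΔT = 232 − 202 = 30
Score = 3·5430 + 1·30 = 16320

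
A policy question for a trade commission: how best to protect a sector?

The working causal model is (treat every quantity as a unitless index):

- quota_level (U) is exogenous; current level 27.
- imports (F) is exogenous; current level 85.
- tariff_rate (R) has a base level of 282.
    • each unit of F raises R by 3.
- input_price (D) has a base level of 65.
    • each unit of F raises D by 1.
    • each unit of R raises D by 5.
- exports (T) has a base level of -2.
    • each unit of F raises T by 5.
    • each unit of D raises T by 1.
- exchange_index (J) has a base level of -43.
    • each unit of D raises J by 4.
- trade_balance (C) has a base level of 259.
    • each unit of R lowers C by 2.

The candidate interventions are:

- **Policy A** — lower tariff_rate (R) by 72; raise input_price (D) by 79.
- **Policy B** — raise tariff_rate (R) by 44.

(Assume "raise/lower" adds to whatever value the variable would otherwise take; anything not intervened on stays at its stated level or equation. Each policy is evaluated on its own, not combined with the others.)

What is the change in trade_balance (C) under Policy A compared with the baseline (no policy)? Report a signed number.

Baseline:
  F = 85
  R = 282 + 3·85 = 537
  C = 259 − 2·537 = -815
Policy A (R − 72, D + 79):
  F = 85
  R = 282 + 3·85 (−72 from intervention) = 465
  C = 259 − 2·465 = -671
Change in C: -671 − (-815) = 144

144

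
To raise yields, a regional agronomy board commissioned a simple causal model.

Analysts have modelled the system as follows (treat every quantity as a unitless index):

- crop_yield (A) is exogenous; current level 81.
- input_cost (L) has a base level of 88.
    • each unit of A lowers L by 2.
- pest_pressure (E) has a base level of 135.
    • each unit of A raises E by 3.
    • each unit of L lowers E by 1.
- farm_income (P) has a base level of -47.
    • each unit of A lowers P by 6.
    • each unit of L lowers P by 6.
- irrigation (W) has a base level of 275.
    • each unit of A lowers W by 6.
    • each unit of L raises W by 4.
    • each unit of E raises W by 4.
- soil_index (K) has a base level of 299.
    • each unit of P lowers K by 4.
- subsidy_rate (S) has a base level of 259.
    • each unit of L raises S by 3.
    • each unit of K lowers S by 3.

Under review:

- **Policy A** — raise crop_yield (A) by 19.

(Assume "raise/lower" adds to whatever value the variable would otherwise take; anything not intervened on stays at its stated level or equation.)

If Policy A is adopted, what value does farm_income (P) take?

25

Policy A (A + 19):
  A = 81 + 19 = 100
  L = 88 − 2·100 = -112
  P = -47 − 6·100 − 6·(-112) = 25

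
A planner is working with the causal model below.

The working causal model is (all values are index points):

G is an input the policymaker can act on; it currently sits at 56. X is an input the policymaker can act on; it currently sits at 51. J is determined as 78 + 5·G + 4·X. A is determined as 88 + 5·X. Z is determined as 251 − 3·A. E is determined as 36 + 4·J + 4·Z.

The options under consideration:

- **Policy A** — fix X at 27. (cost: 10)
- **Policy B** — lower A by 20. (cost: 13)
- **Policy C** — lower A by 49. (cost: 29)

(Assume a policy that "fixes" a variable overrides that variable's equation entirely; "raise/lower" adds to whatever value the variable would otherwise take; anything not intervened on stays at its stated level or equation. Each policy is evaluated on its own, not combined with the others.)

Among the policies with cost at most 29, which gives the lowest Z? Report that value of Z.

Policy A (X := 27):
  X = 27
  A = 88 + 5·27 = 223
  Z = 251 − 3·223 = -418
Policy B (A − 20):
  X = 51
  A = 88 + 5·51 (−20 from intervention) = 323
  Z = 251 − 3·323 = -718
Policy C (A − 49):
  X = 51
  A = 88 + 5·51 (−49 from intervention) = 294
  Z = 251 − 3·294 = -631
Comparing — Policy A: Z=-418, Policy B: Z=-718, Policy C: Z=-631. Lowest is -718 (Policy B).

-718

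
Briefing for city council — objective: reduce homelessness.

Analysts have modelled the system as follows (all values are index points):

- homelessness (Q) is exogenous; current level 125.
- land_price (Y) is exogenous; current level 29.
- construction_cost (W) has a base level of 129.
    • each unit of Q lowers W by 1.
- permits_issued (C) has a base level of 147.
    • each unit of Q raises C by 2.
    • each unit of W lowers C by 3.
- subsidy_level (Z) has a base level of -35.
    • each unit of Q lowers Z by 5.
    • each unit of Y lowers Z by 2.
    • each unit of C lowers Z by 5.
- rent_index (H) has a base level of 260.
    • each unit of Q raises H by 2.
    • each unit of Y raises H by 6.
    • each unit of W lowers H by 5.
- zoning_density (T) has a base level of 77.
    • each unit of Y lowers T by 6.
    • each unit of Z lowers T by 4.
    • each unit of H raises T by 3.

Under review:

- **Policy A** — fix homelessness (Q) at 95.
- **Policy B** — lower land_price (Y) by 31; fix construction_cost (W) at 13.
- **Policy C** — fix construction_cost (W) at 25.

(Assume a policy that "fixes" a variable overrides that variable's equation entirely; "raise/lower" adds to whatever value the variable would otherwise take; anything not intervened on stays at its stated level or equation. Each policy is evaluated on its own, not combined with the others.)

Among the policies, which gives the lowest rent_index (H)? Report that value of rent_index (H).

433

Policy A (Q := 95):
  Q = 95
  Y = 29
  W = 129 − 95 = 34
  H = 260 + 2·95 + 6·29 − 5·34 = 454
Policy B (Y − 31, W := 13):
  Q = 125
  Y = 29 − 31 = -2
  W = 13
  H = 260 + 2·125 + 6·(-2) − 5·13 = 433
Policy C (W := 25):
  Q = 125
  Y = 29
  W = 25
  H = 260 + 2·125 + 6·29 − 5·25 = 559
Comparing — Policy A: H=454, Policy B: H=433, Policy C: H=559. Lowest is 433 (Policy B).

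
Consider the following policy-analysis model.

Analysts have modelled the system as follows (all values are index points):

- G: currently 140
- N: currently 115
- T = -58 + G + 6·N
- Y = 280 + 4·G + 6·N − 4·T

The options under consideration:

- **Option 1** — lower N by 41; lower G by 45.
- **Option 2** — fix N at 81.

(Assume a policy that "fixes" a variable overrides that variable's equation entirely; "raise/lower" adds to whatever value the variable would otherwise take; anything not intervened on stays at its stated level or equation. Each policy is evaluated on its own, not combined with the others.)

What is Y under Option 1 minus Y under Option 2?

Option 1 (N − 41, G − 45):
  G = 140 − 45 = 95
  N = 115 − 41 = 74
  T = -58 + 95 + 6·74 = 481
  Y = 280 + 4·95 + 6·74 − 4·481 = -820
Option 2 (N := 81):
  G = 140
  N = 81
  T = -58 + 140 + 6·81 = 568
  Y = 280 + 4·140 + 6·81 − 4·568 = -946
Y: -820 − (-946) = 126

126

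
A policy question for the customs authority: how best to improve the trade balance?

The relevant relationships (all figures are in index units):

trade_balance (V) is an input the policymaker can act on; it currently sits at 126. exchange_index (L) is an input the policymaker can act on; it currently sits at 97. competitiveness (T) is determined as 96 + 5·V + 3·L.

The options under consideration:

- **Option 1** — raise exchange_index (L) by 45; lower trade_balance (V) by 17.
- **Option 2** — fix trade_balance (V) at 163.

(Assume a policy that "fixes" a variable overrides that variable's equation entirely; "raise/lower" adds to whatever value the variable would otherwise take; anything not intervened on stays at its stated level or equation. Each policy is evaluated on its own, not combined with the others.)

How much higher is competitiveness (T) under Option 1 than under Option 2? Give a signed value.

-135

Option 1 (L + 45, V − 17):
  V = 126 − 17 = 109
  L = 97 + 45 = 142
  T = 96 + 5·109 + 3·142 = 1067
Option 2 (V := 163):
  V = 163
  L = 97
  T = 96 + 5·163 + 3·97 = 1202
T: 1067 − 1202 = -135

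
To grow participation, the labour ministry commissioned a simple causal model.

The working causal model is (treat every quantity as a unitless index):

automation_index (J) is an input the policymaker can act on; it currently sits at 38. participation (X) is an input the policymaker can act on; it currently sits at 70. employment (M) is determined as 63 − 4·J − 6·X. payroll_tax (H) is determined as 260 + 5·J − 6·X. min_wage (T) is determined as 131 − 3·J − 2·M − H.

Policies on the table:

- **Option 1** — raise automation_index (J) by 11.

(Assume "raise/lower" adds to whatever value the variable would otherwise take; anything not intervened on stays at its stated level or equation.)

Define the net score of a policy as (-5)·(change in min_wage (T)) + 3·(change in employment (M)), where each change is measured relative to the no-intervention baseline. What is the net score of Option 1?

-132

Baseline:
  J = 38
  X = 70
  M = 63 − 4·38 − 6·70 = -509
  H = 260 + 5·38 − 6·70 = 30
  T = 131 − 3·38 − 2·(-509) − 30 = 1005
Option 1 (J + 11):
  J = 38 + 11 = 49
  X = 70
  M = 63 − 4·49 − 6·70 = -553
  H = 260 + 5·49 − 6·70 = 85
  T = 131 − 3·49 − 2·(-553) − 85 = 1005
ΔT = 1005 − 1005 = 0; ΔM = -553 − (-509) = -44
Score = (-5)·0 + 3·(-44) = -132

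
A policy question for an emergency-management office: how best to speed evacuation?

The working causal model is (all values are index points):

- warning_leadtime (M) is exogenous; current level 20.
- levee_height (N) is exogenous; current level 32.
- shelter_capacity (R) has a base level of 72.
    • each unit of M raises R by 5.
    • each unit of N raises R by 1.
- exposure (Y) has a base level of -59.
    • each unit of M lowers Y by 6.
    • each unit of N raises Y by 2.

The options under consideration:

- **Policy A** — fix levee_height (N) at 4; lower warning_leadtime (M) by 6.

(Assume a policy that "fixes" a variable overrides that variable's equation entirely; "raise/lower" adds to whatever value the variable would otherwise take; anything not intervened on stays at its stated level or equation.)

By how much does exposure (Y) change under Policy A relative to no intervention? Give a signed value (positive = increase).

-20

Baseline:
  M = 20
  N = 32
  Y = -59 − 6·20 + 2·32 = -115
Policy A (N := 4, M − 6):
  M = 20 − 6 = 14
  N = 4
  Y = -59 − 6·14 + 2·4 = -135
Change in Y: -135 − (-115) = -20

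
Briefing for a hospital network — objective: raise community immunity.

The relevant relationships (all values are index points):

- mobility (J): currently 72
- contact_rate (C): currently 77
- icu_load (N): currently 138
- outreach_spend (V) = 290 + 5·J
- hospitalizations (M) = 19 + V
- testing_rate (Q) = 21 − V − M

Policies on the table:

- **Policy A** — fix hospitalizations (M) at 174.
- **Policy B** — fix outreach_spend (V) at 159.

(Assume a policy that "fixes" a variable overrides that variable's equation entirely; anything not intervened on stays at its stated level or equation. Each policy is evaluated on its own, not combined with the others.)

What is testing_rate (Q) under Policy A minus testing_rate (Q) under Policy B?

-487

Policy A (M := 174):
  J = 72
  V = 290 + 5·72 = 650
  M = 174
  Q = 21 − 650 − 174 = -803
Policy B (V := 159):
  J = 72
  V = 159
  M = 19 + 159 = 178
  Q = 21 − 159 − 178 = -316
Q: -803 − (-316) = -487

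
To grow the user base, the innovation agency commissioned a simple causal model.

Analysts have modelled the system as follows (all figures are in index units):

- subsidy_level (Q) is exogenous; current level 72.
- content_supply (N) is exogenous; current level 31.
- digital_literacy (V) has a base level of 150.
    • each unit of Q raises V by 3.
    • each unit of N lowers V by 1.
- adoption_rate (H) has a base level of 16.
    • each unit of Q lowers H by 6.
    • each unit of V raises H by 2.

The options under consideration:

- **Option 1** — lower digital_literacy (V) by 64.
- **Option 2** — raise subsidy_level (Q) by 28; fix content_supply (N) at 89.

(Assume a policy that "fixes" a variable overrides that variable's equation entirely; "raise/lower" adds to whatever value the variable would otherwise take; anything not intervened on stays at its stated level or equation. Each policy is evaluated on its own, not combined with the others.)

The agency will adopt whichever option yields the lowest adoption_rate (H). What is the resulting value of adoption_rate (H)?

Option 1 (V − 64):
  Q = 72
  N = 31
  V = 150 + 3·72 − 31 (−64 from intervention) = 271
  H = 16 − 6·72 + 2·271 = 126
Option 2 (Q + 28, N := 89):
  Q = 72 + 28 = 100
  N = 89
  V = 150 + 3·100 − 89 = 361
  H = 16 − 6·100 + 2·361 = 138
Comparing — Option 1: H=126, Option 2: H=138. Lowest is 126 (Option 1).

126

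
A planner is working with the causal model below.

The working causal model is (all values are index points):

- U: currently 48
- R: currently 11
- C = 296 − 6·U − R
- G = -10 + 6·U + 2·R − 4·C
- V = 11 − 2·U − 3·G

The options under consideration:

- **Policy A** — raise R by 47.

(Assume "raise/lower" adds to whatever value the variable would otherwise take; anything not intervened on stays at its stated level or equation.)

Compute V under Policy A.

-1867

Policy A (R + 47):
  U = 48
  R = 11 + 47 = 58
  C = 296 − 6·48 − 58 = -50
  G = -10 + 6·48 + 2·58 − 4·(-50) = 594
  V = 11 − 2·48 − 3·594 = -1867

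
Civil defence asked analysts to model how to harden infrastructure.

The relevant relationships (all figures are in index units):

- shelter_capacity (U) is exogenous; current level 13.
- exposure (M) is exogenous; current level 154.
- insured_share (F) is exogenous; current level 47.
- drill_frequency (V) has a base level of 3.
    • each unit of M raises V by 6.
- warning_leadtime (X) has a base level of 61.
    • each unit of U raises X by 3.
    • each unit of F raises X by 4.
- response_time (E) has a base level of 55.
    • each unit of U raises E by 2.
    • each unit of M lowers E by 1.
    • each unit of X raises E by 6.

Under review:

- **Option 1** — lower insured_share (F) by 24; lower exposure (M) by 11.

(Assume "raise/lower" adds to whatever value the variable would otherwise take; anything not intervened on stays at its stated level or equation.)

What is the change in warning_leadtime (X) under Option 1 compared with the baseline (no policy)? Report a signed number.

Baseline:
  U = 13
  F = 47
  X = 61 + 3·13 + 4·47 = 288
Option 1 (F − 24, M − 11):
  U = 13
  F = 47 − 24 = 23
  X = 61 + 3·13 + 4·23 = 192
Change in X: 192 − 288 = -96

-96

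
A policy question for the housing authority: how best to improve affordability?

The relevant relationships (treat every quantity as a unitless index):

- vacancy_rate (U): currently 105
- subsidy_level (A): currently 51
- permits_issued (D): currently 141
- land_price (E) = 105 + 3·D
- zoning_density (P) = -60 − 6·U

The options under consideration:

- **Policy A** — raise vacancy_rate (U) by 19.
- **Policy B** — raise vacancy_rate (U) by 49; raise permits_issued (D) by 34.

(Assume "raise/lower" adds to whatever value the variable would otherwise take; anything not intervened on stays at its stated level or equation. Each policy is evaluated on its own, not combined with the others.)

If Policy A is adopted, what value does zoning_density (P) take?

-804

Policy A (U + 19):
  U = 105 + 19 = 124
  P = -60 − 6·124 = -804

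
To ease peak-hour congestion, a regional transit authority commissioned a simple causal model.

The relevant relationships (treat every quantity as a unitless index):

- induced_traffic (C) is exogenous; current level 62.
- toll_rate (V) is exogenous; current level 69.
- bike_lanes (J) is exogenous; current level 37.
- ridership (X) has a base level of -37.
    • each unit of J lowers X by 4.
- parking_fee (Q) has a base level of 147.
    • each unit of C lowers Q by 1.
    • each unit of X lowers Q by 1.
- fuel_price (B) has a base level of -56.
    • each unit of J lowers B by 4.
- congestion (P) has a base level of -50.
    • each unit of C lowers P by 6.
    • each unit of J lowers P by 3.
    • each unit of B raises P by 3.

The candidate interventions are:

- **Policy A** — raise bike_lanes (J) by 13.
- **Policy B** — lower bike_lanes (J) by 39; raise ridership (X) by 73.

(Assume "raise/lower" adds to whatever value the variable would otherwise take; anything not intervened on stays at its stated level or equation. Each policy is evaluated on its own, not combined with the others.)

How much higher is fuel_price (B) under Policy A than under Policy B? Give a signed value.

-208

Policy A (J + 13):
  J = 37 + 13 = 50
  B = -56 − 4·50 = -256
Policy B (J − 39, X + 73):
  J = 37 − 39 = -2
  B = -56 − 4·(-2) = -48
B: -256 − (-48) = -208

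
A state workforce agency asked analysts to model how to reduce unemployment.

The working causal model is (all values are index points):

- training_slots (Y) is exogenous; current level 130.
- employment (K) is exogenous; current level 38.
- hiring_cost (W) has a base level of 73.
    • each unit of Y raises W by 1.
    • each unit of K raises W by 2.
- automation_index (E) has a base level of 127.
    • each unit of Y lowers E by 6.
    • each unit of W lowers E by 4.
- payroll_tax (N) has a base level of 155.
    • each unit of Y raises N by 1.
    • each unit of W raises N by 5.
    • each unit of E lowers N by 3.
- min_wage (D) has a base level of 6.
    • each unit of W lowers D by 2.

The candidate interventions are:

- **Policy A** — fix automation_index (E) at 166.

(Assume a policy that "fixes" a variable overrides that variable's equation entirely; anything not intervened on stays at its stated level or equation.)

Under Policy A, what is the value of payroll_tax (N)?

1182

Policy A (E := 166):
  Y = 130
  K = 38
  W = 73 + 130 + 2·38 = 279
  E = 166
  N = 155 + 130 + 5·279 − 3·166 = 1182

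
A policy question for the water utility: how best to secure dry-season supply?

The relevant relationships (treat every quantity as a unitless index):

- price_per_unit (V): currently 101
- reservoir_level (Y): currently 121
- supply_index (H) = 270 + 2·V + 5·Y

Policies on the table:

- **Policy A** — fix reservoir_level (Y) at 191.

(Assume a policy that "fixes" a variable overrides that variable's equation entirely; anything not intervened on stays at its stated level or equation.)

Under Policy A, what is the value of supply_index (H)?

Policy A (Y := 191):
  V = 101
  Y = 191
  H = 270 + 2·101 + 5·191 = 1427

1427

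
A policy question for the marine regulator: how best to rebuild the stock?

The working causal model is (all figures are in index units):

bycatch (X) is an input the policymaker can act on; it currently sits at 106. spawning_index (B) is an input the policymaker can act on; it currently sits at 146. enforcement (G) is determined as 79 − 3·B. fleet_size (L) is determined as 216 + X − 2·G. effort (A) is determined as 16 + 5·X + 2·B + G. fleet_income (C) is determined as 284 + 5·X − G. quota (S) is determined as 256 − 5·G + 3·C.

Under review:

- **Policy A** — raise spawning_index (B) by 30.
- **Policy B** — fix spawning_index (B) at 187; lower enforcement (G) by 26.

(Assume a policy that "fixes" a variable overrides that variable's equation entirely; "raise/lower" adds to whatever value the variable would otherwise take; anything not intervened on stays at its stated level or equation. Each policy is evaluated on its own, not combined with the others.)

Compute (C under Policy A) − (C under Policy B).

-59

Policy A (B + 30):
  X = 106
  B = 146 + 30 = 176
  G = 79 − 3·176 = -449
  C = 284 + 5·106 − (-449) = 1263
Policy B (B := 187, G − 26):
  X = 106
  B = 187
  G = 79 − 3·187 (−26 from intervention) = -508
  C = 284 + 5·106 − (-508) = 1322
C: 1263 − 1322 = -59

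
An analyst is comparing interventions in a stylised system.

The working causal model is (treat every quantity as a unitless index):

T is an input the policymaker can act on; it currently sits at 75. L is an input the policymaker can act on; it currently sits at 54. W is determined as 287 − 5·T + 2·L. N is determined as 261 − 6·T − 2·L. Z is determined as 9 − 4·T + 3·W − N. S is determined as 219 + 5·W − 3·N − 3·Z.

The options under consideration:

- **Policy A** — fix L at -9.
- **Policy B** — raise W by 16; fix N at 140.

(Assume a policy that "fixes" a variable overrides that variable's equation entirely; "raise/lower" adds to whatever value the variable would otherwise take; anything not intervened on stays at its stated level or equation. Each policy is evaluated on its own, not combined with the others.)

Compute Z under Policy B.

-323

Policy B (W + 16, N := 140):
  T = 75
  L = 54
  W = 287 − 5·75 + 2·54 (+16 from intervention) = 36
  N = 140
  Z = 9 − 4·75 + 3·36 − 140 = -323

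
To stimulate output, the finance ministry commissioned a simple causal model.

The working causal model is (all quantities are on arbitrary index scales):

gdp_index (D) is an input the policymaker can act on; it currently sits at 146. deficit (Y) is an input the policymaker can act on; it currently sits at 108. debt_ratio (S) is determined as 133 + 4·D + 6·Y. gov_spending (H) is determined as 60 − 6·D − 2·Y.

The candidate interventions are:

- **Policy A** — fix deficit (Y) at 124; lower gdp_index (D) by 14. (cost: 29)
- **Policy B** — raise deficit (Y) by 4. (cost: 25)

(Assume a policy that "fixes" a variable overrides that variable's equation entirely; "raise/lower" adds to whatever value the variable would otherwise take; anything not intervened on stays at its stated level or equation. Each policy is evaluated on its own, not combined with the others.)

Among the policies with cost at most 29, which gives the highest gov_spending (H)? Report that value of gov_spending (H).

-980

Policy A (Y := 124, D − 14):
  D = 146 − 14 = 132
  Y = 124
  H = 60 − 6·132 − 2·124 = -980
Policy B (Y + 4):
  D = 146
  Y = 108 + 4 = 112
  H = 60 − 6·146 − 2·112 = -1040
Comparing — Policy A: H=-980, Policy B: H=-1040. Highest is -980 (Policy A).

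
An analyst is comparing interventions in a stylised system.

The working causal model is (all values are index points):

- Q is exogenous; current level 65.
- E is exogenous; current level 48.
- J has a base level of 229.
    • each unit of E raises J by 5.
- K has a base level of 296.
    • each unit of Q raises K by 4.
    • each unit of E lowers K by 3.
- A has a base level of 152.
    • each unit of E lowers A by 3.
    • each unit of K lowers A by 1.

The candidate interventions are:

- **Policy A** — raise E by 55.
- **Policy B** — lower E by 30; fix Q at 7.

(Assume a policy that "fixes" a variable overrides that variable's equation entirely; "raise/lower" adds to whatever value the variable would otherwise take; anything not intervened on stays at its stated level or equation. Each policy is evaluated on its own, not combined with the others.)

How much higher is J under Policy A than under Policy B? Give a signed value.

425

Policy A (E + 55):
  E = 48 + 55 = 103
  J = 229 + 5·103 = 744
Policy B (E − 30, Q := 7):
  E = 48 − 30 = 18
  J = 229 + 5·18 = 319
J: 744 − 319 = 425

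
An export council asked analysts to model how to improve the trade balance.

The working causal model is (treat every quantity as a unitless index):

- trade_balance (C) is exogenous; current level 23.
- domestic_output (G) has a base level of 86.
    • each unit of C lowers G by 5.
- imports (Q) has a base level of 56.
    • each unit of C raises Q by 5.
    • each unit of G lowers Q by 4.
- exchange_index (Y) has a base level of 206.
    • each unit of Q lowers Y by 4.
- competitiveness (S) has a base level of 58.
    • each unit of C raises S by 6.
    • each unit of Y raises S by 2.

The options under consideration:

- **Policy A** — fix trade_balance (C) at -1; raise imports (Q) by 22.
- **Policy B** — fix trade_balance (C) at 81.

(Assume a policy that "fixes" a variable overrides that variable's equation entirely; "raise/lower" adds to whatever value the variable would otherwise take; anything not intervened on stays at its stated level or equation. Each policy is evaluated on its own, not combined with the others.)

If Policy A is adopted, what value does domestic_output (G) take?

91

Policy A (C := -1, Q + 22):
  C = -1
  G = 86 − 5·(-1) = 91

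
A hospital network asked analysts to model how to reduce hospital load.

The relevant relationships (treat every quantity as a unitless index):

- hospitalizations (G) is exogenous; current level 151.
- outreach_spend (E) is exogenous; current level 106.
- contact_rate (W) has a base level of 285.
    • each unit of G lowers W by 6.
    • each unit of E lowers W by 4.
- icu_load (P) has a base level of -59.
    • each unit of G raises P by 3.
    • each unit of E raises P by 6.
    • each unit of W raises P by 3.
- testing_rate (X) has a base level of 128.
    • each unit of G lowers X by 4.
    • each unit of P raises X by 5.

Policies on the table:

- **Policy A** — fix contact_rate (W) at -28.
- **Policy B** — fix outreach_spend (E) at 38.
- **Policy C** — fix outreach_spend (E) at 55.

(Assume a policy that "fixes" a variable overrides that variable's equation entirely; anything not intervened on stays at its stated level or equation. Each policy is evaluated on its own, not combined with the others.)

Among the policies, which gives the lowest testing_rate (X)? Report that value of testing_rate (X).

-9471

Policy A (W := -28):
  G = 151
  E = 106
  W = -28
  P = -59 + 3·151 + 6·106 + 3·(-28) = 946
  X = 128 − 4·151 + 5·946 = 4254
Policy B (E := 38):
  G = 151
  E = 38
  W = 285 − 6·151 − 4·38 = -773
  P = -59 + 3·151 + 6·38 + 3·(-773) = -1697
  X = 128 − 4·151 + 5·(-1697) = -8961
Policy C (E := 55):
  G = 151
  E = 55
  W = 285 − 6·151 − 4·55 = -841
  P = -59 + 3·151 + 6·55 + 3·(-841) = -1799
  X = 128 − 4·151 + 5·(-1799) = -9471
Comparing — Policy A: X=4254, Policy B: X=-8961, Policy C: X=-9471. Lowest is -9471 (Policy C).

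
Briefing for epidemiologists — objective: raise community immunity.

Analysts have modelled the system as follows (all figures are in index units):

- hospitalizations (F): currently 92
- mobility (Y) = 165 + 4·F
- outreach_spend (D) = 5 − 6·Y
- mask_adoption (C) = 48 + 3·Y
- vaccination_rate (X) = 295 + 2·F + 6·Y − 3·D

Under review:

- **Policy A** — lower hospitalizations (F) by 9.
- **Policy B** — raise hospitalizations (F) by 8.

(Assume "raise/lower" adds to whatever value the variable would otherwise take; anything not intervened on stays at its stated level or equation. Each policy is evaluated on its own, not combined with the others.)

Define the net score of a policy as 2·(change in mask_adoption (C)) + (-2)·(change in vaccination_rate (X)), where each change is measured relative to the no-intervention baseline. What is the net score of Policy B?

-1376

Baseline:
  F = 92
  Y = 165 + 4·92 = 533
  D = 5 − 6·533 = -3193
  C = 48 + 3·533 = 1647
  X = 295 + 2·92 + 6·533 − 3·(-3193) = 13256
Policy B (F + 8):
  F = 92 + 8 = 100
  Y = 165 + 4·100 = 565
  D = 5 − 6·565 = -3385
  C = 48 + 3·565 = 1743
  X = 295 + 2·100 + 6·565 − 3·(-3385) = 14040
ΔC = 1743 − 1647 = 96; ΔX = 14040 − 13256 = 784
Score = 2·96 + (-2)·784 = -1376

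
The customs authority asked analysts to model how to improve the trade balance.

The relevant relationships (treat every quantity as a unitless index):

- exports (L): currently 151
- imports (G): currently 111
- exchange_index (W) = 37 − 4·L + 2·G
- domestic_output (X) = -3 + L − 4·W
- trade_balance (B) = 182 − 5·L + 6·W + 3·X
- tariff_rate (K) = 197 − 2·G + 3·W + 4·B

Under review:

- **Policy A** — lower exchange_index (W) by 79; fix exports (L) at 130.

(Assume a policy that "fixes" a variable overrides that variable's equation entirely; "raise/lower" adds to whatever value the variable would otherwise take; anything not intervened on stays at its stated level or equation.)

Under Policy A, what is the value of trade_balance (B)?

1953

Policy A (W − 79, L := 130):
  L = 130
  G = 111
  W = 37 − 4·130 + 2·111 (−79 from intervention) = -340
  X = -3 + 130 − 4·(-340) = 1487
  B = 182 − 5·130 + 6·(-340) + 3·1487 = 1953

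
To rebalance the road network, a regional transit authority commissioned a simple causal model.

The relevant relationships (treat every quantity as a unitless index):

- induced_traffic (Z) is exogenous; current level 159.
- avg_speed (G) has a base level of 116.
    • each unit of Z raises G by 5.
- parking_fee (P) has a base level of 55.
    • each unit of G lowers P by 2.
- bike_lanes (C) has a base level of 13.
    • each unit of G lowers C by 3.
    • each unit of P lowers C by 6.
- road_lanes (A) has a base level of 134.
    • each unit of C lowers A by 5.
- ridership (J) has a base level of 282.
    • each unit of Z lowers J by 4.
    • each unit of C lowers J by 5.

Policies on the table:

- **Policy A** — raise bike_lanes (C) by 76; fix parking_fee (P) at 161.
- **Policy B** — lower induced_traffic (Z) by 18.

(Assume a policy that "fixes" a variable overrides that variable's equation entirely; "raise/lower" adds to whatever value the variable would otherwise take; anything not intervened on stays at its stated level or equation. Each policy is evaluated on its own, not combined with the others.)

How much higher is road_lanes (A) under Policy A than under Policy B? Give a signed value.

53410

Policy A (C + 76, P := 161):
  Z = 159
  G = 116 + 5·159 = 911
  P = 161
  C = 13 − 3·911 − 6·161 (+76 from intervention) = -3610
  A = 134 − 5·(-3610) = 18184
Policy B (Z − 18):
  Z = 159 − 18 = 141
  G = 116 + 5·141 = 821
  P = 55 − 2·821 = -1587
  C = 13 − 3·821 − 6·(-1587) = 7072
  A = 134 − 5·7072 = -35226
A: 18184 − (-35226) = 53410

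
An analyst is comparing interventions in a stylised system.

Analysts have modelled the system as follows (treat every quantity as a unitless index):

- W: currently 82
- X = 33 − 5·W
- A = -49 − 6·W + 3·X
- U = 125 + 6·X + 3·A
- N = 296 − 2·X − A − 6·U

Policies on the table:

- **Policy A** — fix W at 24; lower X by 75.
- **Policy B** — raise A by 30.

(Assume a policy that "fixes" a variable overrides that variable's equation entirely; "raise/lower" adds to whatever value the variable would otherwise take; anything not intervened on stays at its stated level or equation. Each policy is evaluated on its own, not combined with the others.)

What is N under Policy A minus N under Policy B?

Policy A (W := 24, X − 75):
  W = 24
  X = 33 − 5·24 (−75 from intervention) = -162
  A = -49 − 6·24 + 3·(-162) = -679
  U = 125 + 6·(-162) + 3·(-679) = -2884
  N = 296 − 2·(-162) − (-679) − 6·(-2884) = 18603
Policy B (A + 30):
  W = 82
  X = 33 − 5·82 = -377
  A = -49 − 6·82 + 3·(-377) (+30 from intervention) = -1642
  U = 125 + 6·(-377) + 3·(-1642) = -7063
  N = 296 − 2·(-377) − (-1642) − 6·(-7063) = 45070
N: 18603 − 45070 = -26467

-26467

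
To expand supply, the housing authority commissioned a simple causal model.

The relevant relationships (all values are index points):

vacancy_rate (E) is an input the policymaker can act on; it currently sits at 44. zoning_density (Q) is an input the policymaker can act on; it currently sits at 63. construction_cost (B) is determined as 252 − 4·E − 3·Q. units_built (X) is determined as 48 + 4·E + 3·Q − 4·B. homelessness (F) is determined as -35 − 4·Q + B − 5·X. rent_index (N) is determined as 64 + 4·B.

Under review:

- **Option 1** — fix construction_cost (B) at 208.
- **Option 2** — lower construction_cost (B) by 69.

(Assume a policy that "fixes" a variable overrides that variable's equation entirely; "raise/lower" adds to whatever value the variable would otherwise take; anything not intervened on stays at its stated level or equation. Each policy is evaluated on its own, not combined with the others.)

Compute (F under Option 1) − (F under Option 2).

Option 1 (B := 208):
  E = 44
  Q = 63
  B = 208
  X = 48 + 4·44 + 3·63 − 4·208 = -419
  F = -35 − 4·63 + 208 − 5·(-419) = 2016
Option 2 (B − 69):
  E = 44
  Q = 63
  B = 252 − 4·44 − 3·63 (−69 from intervention) = -182
  X = 48 + 4·44 + 3·63 − 4·(-182) = 1141
  F = -35 − 4·63 + (-182) − 5·1141 = -6174
F: 2016 − (-6174) = 8190

8190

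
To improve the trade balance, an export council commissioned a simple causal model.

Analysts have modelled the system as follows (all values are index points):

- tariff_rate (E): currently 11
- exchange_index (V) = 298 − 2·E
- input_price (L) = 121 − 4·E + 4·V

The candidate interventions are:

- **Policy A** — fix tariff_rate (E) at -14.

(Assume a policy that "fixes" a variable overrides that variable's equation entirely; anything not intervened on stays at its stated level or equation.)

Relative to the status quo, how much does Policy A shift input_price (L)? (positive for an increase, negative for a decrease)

Baseline:
  E = 11
  V = 298 − 2·11 = 276
  L = 121 − 4·11 + 4·276 = 1181
Policy A (E := -14):
  E = -14
  V = 298 − 2·(-14) = 326
  L = 121 − 4·(-14) + 4·326 = 1481
Change in L: 1481 − 1181 = 300

300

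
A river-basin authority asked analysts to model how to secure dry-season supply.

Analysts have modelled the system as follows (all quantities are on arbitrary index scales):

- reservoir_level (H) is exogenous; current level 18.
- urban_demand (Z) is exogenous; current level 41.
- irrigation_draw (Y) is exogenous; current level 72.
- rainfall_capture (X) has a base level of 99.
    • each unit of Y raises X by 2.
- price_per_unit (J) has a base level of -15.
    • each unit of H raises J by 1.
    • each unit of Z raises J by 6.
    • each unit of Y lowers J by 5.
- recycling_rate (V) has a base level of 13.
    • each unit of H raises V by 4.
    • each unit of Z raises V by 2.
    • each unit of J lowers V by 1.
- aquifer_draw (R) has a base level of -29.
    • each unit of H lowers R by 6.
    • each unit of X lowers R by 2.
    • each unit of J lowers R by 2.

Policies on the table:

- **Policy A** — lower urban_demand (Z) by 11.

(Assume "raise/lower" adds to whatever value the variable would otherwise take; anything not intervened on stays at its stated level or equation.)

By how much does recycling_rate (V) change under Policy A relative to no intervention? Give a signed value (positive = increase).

Baseline:
  H = 18
  Z = 41
  Y = 72
  J = -15 + 18 + 6·41 − 5·72 = -111
  V = 13 + 4·18 + 2·41 − (-111) = 278
Policy A (Z − 11):
  H = 18
  Z = 41 − 11 = 30
  Y = 72
  J = -15 + 18 + 6·30 − 5·72 = -177
  V = 13 + 4·18 + 2·30 − (-177) = 322
Change in V: 322 − 278 = 44

44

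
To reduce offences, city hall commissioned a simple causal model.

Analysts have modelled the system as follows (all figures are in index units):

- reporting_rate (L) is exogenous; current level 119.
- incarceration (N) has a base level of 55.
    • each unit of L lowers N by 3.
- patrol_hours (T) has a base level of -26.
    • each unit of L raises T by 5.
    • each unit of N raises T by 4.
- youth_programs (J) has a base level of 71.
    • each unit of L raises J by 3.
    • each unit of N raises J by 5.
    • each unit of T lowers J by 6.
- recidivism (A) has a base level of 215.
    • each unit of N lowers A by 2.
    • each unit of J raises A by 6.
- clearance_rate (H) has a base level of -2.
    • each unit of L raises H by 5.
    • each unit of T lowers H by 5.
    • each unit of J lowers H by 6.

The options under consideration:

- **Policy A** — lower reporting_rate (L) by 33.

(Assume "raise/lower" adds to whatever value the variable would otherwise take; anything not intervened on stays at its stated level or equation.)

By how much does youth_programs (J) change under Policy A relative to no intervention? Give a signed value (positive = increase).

-990

Baseline:
  L = 119
  N = 55 − 3·119 = -302
  T = -26 + 5·119 + 4·(-302) = -639
  J = 71 + 3·119 + 5·(-302) − 6·(-639) = 2752
Policy A (L − 33):
  L = 119 − 33 = 86
  N = 55 − 3·86 = -203
  T = -26 + 5·86 + 4·(-203) = -408
  J = 71 + 3·86 + 5·(-203) − 6·(-408) = 1762
Change in J: 1762 − 2752 = -990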